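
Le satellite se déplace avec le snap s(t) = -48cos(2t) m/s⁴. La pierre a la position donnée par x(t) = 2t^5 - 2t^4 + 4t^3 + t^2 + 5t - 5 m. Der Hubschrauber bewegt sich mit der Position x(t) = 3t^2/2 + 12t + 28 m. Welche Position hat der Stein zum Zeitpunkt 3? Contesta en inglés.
From the given position equation x(t) = 2·t^5 - 2·t^4 + 4·t^3 + t^2 + 5·t - 5, we substitute t = 3 to get x = 451.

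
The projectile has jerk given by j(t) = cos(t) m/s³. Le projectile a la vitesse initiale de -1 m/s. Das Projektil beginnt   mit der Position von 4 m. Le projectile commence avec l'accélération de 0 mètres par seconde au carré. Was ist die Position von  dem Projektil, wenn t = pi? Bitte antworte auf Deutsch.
Ausgehend von dem Ruck j(t) = cos(t), nehmen wir 3 Integrale. Durch Integration von dem Ruck und Verwendung der Anfangsbedingung a(0) = 0, erhalten wir a(t) = sin(t). Durch Integration von der Beschleunigung und Verwendung der Anfangsbedingung v(0) = -1, erhalten wir v(t) = -cos(t). Die Stammfunktion von der Geschwindigkeit ist die Position. Mit x(0) = 4 erhalten wir x(t) = 4 - sin(t). Aus der Gleichung für die Position x(t) = 4 - sin(t), setzen wir t = pi ein und erhalten x = 4.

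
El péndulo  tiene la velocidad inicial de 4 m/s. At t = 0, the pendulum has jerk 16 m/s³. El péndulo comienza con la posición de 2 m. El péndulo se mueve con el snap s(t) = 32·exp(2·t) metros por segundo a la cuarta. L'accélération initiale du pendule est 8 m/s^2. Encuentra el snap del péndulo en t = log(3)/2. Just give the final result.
El snap en t = log(3)/2 es s = 96.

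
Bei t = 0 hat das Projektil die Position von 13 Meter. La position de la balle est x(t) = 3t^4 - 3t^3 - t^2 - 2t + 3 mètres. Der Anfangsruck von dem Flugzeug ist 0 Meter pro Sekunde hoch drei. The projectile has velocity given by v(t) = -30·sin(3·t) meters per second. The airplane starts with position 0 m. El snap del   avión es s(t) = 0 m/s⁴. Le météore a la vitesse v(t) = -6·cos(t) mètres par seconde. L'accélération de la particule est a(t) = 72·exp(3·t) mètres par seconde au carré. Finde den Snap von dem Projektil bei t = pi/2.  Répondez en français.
Pour résoudre ceci, nous devons prendre 3 dérivées de notre équation de la vitesse v(t) = -30·sin(3·t). En dérivant la vitesse, nous obtenons l'accélération: a(t) = -90·cos(3·t). La dérivée de l'accélération donne le jerk: j(t) = 270·sin(3·t). En prenant d/dt de j(t), nous trouvons s(t) = 810·cos(3·t). De l'équation du snap s(t) = 810·cos(3·t), nous substituons t = pi/2 pour obtenir s = 0.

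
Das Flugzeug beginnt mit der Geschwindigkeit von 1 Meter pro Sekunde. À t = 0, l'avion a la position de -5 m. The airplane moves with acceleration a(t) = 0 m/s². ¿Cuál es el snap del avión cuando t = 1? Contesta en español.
Para resolver esto, necesitamos tomar 2 derivadas de nuestra ecuación de la aceleración a(t) = 0. Tomando d/dt de a(t), encontramos j(t) = 0. Tomando d/dt de j(t), encontramos s(t) = 0. Usando s(t) = 0 y sustituyendo t = 1, encontramos s = 0.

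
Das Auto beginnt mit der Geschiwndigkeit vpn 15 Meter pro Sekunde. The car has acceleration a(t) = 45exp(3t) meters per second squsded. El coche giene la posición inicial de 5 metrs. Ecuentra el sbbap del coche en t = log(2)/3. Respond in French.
Pour résoudre ceci, nous devons prendre 2 dérivées de notre équation de l'accélération a(t) = 45·exp(3·t). En prenant d/dt de a(t), nous trouvons j(t) = 135·exp(3·t). La dérivée du jerk donne le snap: s(t) = 405·exp(3·t). En utilisant s(t) = 405·exp(3·t) et en substituant t = log(2)/3, nous trouvons s = 810.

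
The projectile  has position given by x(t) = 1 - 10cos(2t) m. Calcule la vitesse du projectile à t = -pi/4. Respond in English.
We must differentiate our position equation x(t) = 1 - 10·cos(2·t) 1 time. Differentiating position, we get velocity: v(t) = 20·sin(2·t). From the given velocity equation v(t) = 20·sin(2·t), we substitute t = -pi/4 to get v = -20.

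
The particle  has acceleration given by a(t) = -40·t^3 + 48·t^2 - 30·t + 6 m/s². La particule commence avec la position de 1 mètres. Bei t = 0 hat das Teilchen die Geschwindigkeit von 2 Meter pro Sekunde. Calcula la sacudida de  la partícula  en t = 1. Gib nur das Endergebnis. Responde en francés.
À t = 1, j = -54.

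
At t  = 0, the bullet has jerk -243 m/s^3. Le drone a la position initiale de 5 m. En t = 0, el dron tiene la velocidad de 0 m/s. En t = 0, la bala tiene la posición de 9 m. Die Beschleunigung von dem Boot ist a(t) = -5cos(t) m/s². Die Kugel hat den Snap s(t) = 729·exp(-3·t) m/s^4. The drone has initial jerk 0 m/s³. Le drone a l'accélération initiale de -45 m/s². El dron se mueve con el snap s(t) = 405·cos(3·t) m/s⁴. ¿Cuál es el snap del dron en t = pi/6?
Tenemos el snap s(t) = 405·cos(3·t). Sustituyendo t = pi/6: s(pi/6) = 0.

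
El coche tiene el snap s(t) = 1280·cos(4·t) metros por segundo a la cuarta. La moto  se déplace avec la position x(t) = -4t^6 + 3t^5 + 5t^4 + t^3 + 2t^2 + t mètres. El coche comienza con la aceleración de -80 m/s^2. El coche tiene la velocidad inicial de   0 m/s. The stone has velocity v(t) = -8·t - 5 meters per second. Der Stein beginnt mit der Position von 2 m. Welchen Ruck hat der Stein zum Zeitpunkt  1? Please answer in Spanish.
Para resolver esto, necesitamos tomar 2 derivadas de nuestra ecuación de la velocidad v(t) = -8·t - 5. Tomando d/dt de v(t), encontramos a(t) = -8. La derivada de la aceleración da la sacudida: j(t) = 0. De la ecuación de la sacudida j(t) = 0, sustituimos t = 1 para obtener j = 0.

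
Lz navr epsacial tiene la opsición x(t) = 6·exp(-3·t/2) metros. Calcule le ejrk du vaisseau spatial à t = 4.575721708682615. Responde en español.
Para resolver esto, necesitamos tomar 3 derivadas de nuestra ecuación de la posición x(t) = 6·exp(-3·t/2). Derivando la posición, obtenemos la velocidad: v(t) = -9·exp(-3·t/2). Tomando d/dt de v(t), encontramos a(t) = 27·exp(-3·t/2)/2. Derivando la aceleración, obtenemos la sacudida: j(t) = -81·exp(-3·t/2)/4. Usando j(t) = -81·exp(-3·t/2)/4 y sustituyendo t = 4.575721708682615, encontramos j = -0.0211645478259894.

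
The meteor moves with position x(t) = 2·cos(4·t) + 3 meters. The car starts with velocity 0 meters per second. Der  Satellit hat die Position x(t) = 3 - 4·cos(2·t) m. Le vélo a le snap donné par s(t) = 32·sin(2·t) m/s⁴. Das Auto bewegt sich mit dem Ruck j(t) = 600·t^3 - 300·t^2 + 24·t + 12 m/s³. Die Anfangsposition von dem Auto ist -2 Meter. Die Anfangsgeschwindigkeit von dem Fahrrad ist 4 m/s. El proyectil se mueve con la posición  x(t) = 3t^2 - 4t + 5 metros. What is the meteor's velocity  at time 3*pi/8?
We must differentiate our position equation x(t) = 2·cos(4·t) + 3 1 time. Differentiating position, we get velocity: v(t) = -8·sin(4·t). We have velocity v(t) = -8·sin(4·t). Substituting t = 3*pi/8: v(3*pi/8) = 8.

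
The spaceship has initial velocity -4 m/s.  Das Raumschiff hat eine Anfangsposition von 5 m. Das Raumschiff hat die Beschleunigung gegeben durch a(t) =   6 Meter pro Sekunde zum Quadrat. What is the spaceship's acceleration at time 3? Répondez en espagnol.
Usando a(t) = 6 y sustituyendo t = 3, encontramos a = 6.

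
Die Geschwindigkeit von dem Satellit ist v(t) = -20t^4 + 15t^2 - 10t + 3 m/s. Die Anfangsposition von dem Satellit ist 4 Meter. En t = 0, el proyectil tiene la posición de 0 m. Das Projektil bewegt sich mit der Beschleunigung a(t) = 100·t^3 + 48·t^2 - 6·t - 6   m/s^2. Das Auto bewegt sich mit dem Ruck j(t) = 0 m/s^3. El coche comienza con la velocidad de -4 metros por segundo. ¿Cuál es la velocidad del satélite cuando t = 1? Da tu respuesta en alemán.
Wir haben die Geschwindigkeit v(t) = -20·t^4 + 15·t^2 - 10·t + 3. Durch Einsetzen von t = 1: v(1) = -12.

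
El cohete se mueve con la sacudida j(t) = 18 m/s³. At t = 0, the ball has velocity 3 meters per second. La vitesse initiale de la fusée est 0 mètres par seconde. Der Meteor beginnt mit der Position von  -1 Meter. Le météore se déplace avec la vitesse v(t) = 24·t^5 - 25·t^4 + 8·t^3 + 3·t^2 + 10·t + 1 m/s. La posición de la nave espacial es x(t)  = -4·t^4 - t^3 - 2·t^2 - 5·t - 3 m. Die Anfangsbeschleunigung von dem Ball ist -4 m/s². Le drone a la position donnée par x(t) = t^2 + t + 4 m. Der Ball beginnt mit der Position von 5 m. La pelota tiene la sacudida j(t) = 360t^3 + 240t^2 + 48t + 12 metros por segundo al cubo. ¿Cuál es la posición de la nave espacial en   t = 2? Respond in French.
Nous avons la position x(t) = -4·t^4 - t^3 - 2·t^2 - 5·t - 3. En substituant t = 2: x(2) = -93.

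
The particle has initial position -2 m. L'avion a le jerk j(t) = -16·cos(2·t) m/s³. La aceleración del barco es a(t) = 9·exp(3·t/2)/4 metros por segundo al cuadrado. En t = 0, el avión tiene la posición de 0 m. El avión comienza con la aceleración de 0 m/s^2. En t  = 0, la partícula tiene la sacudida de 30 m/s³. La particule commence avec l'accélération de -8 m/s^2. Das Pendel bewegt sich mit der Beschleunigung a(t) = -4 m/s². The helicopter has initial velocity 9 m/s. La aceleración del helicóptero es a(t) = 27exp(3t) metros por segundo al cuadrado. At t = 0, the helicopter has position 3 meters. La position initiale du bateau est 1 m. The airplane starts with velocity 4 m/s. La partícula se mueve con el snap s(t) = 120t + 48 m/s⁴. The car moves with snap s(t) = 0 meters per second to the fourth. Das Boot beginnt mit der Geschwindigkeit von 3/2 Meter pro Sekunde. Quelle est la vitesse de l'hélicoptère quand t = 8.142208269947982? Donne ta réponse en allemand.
Wir müssen die Stammfunktion unserer Gleichung für die Beschleunigung a(t) = 27·exp(3·t) 1-mal finden. Durch Integration von der Beschleunigung und Verwendung der Anfangsbedingung v(0) = 9, erhalten wir v(t) = 9·exp(3·t). Aus der Gleichung für die Geschwindigkeit v(t) = 9·exp(3·t), setzen wir t = 8.142208269947982 ein und erhalten v = 365250547730.387.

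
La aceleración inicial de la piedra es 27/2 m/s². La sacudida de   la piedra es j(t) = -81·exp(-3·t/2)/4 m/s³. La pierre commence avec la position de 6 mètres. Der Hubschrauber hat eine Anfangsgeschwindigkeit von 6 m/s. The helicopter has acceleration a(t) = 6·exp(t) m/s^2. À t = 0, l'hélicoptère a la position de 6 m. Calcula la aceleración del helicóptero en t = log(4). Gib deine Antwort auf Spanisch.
Usando a(t) = 6·exp(t) y sustituyendo t = log(4), encontramos a = 24.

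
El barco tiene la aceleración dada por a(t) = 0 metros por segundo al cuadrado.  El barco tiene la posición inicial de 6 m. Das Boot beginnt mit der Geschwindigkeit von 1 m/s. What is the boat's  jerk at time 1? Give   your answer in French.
Pour résoudre ceci, nous devons prendre 1 dérivée de notre équation de l'accélération a(t) = 0. En prenant d/dt de a(t), nous trouvons j(t) = 0. De l'équation du jerk j(t) = 0, nous substituons t = 1 pour obtenir j = 0.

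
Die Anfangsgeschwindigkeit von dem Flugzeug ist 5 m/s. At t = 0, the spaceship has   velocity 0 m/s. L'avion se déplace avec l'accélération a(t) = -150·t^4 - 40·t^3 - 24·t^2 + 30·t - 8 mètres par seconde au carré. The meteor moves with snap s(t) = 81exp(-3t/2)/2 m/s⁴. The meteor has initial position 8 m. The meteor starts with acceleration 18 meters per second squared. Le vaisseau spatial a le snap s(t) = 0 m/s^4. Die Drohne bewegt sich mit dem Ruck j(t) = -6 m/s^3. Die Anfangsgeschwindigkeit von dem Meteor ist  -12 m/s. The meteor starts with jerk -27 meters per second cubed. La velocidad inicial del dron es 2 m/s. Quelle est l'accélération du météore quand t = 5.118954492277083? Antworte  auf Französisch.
Nous devons trouver la primitive de notre équation du snap s(t) = 81·exp(-3·t/2)/2 2 fois. En intégrant le snap et en utilisant la condition initiale j(0) = -27, nous obtenons j(t) = -27·exp(-3·t/2). L'intégrale du jerk, avec a(0) = 18, donne l'accélération: a(t) = 18·exp(-3·t/2). De l'équation de l'accélération a(t) = 18·exp(-3·t/2), nous substituons t = 5.118954492277083 pour obtenir a = 0.00832859936399229.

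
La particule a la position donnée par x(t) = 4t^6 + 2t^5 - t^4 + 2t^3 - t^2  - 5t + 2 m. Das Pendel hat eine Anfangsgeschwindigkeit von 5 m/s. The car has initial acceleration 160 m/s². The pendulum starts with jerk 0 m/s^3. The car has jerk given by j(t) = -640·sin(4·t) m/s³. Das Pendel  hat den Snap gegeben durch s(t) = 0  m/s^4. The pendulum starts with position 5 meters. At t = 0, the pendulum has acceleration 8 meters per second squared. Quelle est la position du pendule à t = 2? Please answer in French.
Pour résoudre ceci, nous devons prendre 4 primitives de notre équation du snap s(t) = 0. L'intégrale du snap, avec j(0) = 0, donne le jerk: j(t) = 0. En intégrant le jerk et en utilisant la condition initiale a(0) = 8, nous obtenons a(t) = 8. En prenant ∫a(t)dt et en appliquant v(0) = 5, nous trouvons v(t) = 8·t + 5. En prenant ∫v(t)dt et en appliquant x(0) = 5, nous trouvons x(t) = 4·t^2 + 5·t + 5. En utilisant x(t) = 4·t^2 + 5·t + 5 et en substituant t = 2, nous trouvons x = 31.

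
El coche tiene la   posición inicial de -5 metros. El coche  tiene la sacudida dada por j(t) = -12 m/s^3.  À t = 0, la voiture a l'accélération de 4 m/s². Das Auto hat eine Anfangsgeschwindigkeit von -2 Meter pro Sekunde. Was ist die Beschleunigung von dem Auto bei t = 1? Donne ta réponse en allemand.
Wir müssen das Integral unserer Gleichung für den Ruck j(t) = -12 1-mal finden. Das Integral von dem Ruck ist die Beschleunigung. Mit a(0) = 4 erhalten wir a(t) = 4 - 12·t. Wir haben die Beschleunigung a(t) = 4 - 12·t. Durch Einsetzen von t = 1: a(1) = -8.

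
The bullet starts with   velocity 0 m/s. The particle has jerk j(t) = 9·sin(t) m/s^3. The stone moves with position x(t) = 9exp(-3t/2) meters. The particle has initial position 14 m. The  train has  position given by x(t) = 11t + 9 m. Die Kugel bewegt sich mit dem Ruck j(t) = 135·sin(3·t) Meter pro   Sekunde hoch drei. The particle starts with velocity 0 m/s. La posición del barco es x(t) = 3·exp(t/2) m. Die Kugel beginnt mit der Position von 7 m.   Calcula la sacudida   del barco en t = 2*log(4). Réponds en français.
Nous devons dériver notre équation de la position x(t) = 3·exp(t/2) 3 fois. La dérivée de la position donne la vitesse: v(t) = 3·exp(t/2)/2. En dérivant la vitesse, nous obtenons l'accélération: a(t) = 3·exp(t/2)/4. La dérivée de l'accélération donne le jerk: j(t) = 3·exp(t/2)/8. Nous avons le jerk j(t) = 3·exp(t/2)/8. En substituant t = 2*log(4): j(2*log(4)) = 3/2.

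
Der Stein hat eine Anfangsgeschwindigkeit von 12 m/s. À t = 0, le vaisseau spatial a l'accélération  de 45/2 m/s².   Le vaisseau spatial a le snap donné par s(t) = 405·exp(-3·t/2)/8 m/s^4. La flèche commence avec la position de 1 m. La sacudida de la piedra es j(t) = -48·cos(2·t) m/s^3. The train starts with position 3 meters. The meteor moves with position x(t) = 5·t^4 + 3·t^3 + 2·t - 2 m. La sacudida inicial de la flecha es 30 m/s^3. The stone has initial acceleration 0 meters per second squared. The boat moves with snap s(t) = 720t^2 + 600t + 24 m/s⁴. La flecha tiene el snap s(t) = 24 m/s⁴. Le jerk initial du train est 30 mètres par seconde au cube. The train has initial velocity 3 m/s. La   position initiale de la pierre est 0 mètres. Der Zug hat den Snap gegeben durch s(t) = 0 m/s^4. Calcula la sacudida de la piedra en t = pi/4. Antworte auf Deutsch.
Aus der Gleichung für den Ruck j(t) = -48·cos(2·t), setzen wir t = pi/4 ein und erhalten j = 0.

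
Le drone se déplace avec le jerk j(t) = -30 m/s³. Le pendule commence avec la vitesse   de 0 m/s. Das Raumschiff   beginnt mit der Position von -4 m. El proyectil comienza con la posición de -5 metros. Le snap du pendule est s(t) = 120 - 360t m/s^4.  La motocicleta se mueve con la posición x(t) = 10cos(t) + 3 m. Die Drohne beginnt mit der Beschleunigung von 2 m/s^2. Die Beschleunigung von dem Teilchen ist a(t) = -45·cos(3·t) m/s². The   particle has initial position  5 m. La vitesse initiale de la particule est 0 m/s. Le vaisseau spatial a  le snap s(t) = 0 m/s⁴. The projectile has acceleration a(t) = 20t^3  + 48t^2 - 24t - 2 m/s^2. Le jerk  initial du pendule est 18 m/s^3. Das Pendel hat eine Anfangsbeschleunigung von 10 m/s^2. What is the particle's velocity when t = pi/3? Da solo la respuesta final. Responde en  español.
v(pi/3) = 0.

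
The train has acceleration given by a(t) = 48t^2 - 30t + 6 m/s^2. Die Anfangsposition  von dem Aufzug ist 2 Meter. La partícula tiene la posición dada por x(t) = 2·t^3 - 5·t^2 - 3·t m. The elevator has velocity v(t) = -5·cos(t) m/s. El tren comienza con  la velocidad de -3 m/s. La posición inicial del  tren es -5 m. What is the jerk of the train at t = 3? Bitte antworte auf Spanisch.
Partiendo de la aceleración a(t) = 48·t^2 - 30·t + 6, tomamos 1 derivada. Tomando d/dt de a(t), encontramos j(t) = 96·t - 30. Usando j(t) = 96·t - 30 y sustituyendo t = 3, encontramos j = 258.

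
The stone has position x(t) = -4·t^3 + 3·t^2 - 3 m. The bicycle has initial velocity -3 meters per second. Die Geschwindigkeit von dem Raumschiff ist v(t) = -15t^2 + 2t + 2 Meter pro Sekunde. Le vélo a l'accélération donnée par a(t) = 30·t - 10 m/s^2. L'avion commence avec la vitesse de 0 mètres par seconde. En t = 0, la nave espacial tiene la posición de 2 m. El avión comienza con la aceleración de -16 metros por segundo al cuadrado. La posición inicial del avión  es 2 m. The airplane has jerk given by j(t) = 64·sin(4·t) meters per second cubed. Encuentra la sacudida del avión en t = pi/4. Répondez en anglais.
Using j(t) = 64·sin(4·t) and substituting t = pi/4, we find j = 0.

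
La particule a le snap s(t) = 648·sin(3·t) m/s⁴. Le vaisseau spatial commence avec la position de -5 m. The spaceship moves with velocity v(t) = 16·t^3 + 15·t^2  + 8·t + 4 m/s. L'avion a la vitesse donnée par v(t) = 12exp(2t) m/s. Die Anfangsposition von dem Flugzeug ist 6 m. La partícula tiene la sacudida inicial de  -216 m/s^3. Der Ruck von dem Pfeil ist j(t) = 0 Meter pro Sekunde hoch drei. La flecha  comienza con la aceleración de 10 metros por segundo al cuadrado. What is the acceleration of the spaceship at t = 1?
Starting from velocity v(t) = 16·t^3 + 15·t^2 + 8·t + 4, we take 1 derivative. The derivative of velocity gives acceleration: a(t) = 48·t^2 + 30·t + 8. We have acceleration a(t) = 48·t^2 + 30·t + 8. Substituting t = 1: a(1) = 86.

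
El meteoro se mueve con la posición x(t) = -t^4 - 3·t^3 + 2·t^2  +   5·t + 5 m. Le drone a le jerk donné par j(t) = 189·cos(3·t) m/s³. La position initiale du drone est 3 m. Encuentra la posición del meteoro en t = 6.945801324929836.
Tenemos la posición x(t) = -t^4 - 3·t^3 + 2·t^2 + 5·t + 5. Sustituyendo t = 6.945801324929836: x(6.945801324929836) = -3196.56424275790.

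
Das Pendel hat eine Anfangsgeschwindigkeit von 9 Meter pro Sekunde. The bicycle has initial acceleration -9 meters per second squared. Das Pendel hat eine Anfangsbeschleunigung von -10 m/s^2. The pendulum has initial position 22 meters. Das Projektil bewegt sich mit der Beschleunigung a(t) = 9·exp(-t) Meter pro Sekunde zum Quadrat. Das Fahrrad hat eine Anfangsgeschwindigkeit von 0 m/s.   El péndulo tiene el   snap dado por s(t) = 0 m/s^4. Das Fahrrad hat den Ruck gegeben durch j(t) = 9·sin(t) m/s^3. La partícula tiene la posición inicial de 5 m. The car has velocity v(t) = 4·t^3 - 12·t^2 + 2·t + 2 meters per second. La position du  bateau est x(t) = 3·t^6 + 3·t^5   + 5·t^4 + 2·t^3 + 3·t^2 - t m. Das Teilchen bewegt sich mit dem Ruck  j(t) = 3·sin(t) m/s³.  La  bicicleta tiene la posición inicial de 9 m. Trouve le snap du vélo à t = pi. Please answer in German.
Um dies zu lösen, müssen wir 1 Ableitung unserer Gleichung für den Ruck j(t) = 9·sin(t) nehmen. Durch Ableiten von dem Ruck erhalten wir den Snap: s(t) = 9·cos(t). Wir haben den Snap s(t) = 9·cos(t). Durch Einsetzen von t = pi: s(pi) = -9.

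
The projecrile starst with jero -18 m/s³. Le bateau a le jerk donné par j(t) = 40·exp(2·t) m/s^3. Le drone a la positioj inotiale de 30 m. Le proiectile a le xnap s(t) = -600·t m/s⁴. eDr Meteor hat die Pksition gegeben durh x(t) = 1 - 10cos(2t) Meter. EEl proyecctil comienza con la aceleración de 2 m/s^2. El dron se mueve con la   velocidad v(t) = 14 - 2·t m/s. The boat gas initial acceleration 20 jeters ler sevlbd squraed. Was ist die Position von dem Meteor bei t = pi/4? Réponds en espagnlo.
Usando x(t) = 1 - 10·cos(2·t) y sustituyendo t = pi/4, encontramos x = 1.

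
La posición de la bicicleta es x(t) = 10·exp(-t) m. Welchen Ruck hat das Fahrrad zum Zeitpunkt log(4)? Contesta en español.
Partiendo de la posición x(t) = 10·exp(-t), tomamos 3 derivadas. Derivando la posición, obtenemos la velocidad: v(t) = -10·exp(-t). Derivando la velocidad, obtenemos la aceleración: a(t) = 10·exp(-t). Derivando la aceleración, obtenemos la sacudida: j(t) = -10·exp(-t). De la ecuación de la sacudida j(t) = -10·exp(-t), sustituimos t = log(4) para obtener j = -5/2.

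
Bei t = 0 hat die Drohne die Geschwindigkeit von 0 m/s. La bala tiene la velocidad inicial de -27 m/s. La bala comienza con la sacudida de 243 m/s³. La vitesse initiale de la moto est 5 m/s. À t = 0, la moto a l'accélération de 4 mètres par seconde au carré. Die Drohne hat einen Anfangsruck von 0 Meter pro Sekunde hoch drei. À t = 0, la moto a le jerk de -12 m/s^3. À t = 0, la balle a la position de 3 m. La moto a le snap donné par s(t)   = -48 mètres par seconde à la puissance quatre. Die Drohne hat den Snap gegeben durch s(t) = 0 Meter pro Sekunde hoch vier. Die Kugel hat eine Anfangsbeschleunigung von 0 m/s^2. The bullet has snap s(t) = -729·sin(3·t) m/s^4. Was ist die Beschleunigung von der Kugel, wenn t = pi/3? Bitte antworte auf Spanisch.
Para resolver esto, necesitamos tomar 2 antiderivadas de nuestra ecuación del snap s(t) = -729·sin(3·t). La antiderivada del snap es la sacudida. Usando j(0) = 243, obtenemos j(t) = 243·cos(3·t). La integral de la sacudida, con a(0) = 0, da la aceleración: a(t) = 81·sin(3·t). Tenemos la aceleración a(t) = 81·sin(3·t). Sustituyendo t = pi/3: a(pi/3) = 0.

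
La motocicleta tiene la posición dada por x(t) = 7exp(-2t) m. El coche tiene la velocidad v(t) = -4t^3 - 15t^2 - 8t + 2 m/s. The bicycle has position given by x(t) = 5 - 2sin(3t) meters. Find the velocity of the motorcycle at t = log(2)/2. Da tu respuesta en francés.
Nous devons dériver notre équation de la position x(t) = 7·exp(-2·t) 1 fois. La dérivée de la position donne la vitesse: v(t) = -14·exp(-2·t). En utilisant v(t) = -14·exp(-2·t) et en substituant t = log(2)/2, nous trouvons v = -7.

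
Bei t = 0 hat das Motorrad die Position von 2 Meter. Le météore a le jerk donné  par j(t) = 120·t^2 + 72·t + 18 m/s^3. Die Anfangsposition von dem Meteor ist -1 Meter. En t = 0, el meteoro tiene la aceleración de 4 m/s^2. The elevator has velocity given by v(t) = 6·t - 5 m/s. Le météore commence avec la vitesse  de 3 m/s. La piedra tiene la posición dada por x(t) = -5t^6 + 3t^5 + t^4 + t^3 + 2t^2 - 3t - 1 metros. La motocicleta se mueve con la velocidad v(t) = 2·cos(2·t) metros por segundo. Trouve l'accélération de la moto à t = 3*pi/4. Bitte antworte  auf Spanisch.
Debemos derivar nuestra ecuación de la velocidad v(t) = 2·cos(2·t) 1 vez. La derivada de la velocidad da la aceleración: a(t) = -4·sin(2·t). Usando a(t) = -4·sin(2·t) y sustituyendo t = 3*pi/4, encontramos a = 4.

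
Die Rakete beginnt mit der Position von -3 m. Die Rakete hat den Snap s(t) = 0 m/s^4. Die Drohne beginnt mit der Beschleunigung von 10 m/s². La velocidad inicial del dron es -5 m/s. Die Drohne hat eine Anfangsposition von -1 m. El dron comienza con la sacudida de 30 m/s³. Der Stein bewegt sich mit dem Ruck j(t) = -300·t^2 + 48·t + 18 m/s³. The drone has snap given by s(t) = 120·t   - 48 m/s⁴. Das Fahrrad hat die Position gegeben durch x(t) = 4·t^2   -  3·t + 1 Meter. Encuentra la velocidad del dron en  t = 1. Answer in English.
We need to integrate our snap equation s(t) = 120·t - 48 3 times. Taking ∫s(t)dt and applying j(0) = 30, we find j(t) = 60·t^2 - 48·t + 30. Taking ∫j(t)dt and applying a(0) = 10, we find a(t) = 20·t^3 - 24·t^2 + 30·t + 10. The antiderivative of acceleration is velocity. Using v(0) = -5, we get v(t) = 5·t^4 - 8·t^3 + 15·t^2 + 10·t - 5. We have velocity v(t) = 5·t^4 - 8·t^3 + 15·t^2 + 10·t - 5. Substituting t = 1: v(1) = 17.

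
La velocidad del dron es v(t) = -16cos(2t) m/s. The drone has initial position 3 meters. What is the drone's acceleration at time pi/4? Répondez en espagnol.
Partiendo de la velocidad v(t) = -16·cos(2·t), tomamos 1 derivada. La derivada de la velocidad da la aceleración: a(t) = 32·sin(2·t). Usando a(t) = 32·sin(2·t) y sustituyendo t = pi/4, encontramos a = 32.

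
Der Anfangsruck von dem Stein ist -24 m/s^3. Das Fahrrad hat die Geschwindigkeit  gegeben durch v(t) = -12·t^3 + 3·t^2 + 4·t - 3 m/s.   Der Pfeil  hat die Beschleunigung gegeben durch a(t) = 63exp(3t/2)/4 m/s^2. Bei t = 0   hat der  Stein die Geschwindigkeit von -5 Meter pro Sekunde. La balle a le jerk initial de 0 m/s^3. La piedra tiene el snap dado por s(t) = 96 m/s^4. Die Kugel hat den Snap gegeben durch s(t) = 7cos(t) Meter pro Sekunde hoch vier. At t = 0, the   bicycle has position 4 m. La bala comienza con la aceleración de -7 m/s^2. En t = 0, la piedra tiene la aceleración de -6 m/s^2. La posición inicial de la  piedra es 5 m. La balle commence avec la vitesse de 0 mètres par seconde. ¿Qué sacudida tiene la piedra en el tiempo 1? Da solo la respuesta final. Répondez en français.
À t = 1, j = 72.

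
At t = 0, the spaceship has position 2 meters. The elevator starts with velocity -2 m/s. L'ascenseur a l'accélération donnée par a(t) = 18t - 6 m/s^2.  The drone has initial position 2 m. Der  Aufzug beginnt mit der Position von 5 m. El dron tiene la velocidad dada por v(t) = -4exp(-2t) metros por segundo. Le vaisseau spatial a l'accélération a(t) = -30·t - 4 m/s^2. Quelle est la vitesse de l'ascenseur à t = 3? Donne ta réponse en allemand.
Ausgehend von der Beschleunigung a(t) = 18·t - 6, nehmen wir 1 Stammfunktion. Die Stammfunktion von der Beschleunigung ist die Geschwindigkeit. Mit v(0) = -2 erhalten wir v(t) = 9·t^2 - 6·t - 2. Aus der Gleichung für die Geschwindigkeit v(t) = 9·t^2 - 6·t - 2, setzen wir t = 3 ein und erhalten v = 61.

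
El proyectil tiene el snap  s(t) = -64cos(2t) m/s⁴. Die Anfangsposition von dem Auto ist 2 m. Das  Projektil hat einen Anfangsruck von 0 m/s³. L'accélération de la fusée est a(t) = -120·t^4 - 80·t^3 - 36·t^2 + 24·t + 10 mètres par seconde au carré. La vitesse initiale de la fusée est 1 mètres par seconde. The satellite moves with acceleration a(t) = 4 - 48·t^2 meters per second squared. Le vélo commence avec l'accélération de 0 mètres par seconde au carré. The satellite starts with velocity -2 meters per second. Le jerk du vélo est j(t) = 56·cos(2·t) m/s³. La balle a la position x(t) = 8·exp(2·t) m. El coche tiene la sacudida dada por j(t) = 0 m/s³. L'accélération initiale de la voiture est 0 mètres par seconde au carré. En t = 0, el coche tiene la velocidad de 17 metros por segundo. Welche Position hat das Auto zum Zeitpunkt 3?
Um dies zu lösen, müssen wir 3 Stammfunktionen unserer Gleichung für den Ruck j(t) = 0 finden. Die Stammfunktion von dem Ruck ist die Beschleunigung. Mit a(0) = 0 erhalten wir a(t) = 0. Durch Integration von der Beschleunigung und Verwendung der Anfangsbedingung v(0) = 17, erhalten wir v(t) = 17. Das Integral von der Geschwindigkeit ist die Position. Mit x(0) = 2 erhalten wir x(t) = 17·t + 2. Mit x(t) = 17·t + 2 und Einsetzen von t = 3, finden wir x = 53.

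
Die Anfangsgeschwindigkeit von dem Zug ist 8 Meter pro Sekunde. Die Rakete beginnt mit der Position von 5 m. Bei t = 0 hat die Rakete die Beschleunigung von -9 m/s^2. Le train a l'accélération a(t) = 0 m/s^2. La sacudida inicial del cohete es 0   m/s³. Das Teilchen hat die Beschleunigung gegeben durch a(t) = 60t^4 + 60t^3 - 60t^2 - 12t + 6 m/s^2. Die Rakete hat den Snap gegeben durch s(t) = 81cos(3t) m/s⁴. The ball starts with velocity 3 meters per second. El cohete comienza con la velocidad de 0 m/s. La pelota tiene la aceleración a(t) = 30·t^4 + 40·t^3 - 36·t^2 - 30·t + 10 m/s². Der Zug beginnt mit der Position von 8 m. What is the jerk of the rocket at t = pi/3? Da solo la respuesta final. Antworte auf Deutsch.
j(pi/3) = 0.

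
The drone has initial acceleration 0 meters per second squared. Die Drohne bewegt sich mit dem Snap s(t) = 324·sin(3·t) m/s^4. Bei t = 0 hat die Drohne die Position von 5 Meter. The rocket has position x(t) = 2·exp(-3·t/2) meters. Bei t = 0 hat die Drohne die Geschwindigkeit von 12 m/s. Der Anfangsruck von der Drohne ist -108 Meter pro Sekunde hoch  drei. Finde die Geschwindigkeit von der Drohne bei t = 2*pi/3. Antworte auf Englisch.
To find the answer, we compute 3 integrals of s(t) = 324·sin(3·t). Finding the antiderivative of s(t) and using j(0) = -108: j(t) = -108·cos(3·t). Taking ∫j(t)dt and applying a(0) = 0, we find a(t) = -36·sin(3·t). The integral of acceleration, with v(0) = 12, gives velocity: v(t) = 12·cos(3·t). Using v(t) = 12·cos(3·t) and substituting t = 2*pi/3, we find v = 12.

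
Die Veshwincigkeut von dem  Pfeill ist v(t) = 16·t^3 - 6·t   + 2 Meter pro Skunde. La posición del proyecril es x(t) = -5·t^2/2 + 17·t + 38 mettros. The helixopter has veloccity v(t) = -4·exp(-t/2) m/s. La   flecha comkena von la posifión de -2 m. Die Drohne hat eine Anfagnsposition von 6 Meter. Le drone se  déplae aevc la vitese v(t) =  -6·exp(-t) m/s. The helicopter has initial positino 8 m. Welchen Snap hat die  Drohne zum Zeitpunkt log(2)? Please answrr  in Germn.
Um dies zu lösen, müssen wir 3 Ableitungen unserer Gleichung für die Geschwindigkeit v(t) = -6·exp(-t) nehmen. Durch Ableiten von der Geschwindigkeit erhalten wir die Beschleunigung: a(t) = 6·exp(-t). Die Ableitung von der Beschleunigung ergibt den Ruck: j(t) = -6·exp(-t). Die Ableitung von dem Ruck ergibt den Snap: s(t) = 6·exp(-t). Wir haben den Snap s(t) = 6·exp(-t). Durch Einsetzen von t = log(2): s(log(2)) = 3.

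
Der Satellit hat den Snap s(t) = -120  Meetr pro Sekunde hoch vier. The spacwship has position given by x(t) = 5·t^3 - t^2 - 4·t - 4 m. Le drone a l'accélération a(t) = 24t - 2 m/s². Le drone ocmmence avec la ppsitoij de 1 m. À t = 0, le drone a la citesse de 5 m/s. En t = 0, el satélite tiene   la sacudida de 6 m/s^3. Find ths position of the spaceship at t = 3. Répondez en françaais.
De l'équation de la position x(t) = 5·t^3 - t^2 - 4·t - 4, nous substituons t = 3 pour obtenir x = 110.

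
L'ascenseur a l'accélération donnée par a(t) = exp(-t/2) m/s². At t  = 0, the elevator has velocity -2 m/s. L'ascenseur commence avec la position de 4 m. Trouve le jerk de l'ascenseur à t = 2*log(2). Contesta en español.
Para resolver esto, necesitamos tomar 1 derivada de nuestra ecuación de la aceleración a(t) = exp(-t/2). Derivando la aceleración, obtenemos la sacudida: j(t) = -exp(-t/2)/2. De la ecuación de la sacudida j(t) = -exp(-t/2)/2, sustituimos t = 2*log(2) para obtener j = -1/4.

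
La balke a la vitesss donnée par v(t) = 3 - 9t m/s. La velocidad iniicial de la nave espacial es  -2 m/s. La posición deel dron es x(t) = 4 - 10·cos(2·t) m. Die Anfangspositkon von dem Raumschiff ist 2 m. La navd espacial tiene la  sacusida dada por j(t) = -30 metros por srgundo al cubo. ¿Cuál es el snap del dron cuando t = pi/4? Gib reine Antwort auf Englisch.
Starting from position x(t) = 4 - 10·cos(2·t), we take 4 derivatives. Taking d/dt of x(t), we find v(t) = 20·sin(2·t). Differentiating velocity, we get acceleration: a(t) = 40·cos(2·t). Differentiating acceleration, we get jerk: j(t) = -80·sin(2·t). Differentiating jerk, we get snap: s(t) = -160·cos(2·t). From the given snap equation s(t) = -160·cos(2·t), we substitute t = pi/4 to get s = 0.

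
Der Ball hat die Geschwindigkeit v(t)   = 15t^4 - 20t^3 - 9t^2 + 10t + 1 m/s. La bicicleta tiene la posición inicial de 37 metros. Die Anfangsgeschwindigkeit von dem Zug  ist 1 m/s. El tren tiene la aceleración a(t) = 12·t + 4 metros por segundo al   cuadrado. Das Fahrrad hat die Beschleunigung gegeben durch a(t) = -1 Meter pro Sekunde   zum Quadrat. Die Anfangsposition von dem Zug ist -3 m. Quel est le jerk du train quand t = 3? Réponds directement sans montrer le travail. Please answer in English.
At t = 3, j = 12.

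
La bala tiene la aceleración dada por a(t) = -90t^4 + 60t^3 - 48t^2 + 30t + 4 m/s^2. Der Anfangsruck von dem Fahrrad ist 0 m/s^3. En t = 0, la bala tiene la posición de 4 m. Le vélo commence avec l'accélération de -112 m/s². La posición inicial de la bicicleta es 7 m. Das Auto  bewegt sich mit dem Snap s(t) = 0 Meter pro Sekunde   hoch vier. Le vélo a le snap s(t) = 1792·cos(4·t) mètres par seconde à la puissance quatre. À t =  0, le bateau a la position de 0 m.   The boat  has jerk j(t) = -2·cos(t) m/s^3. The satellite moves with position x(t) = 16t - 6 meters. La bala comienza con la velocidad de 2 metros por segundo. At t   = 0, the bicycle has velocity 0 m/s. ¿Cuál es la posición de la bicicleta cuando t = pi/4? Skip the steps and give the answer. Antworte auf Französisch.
x(pi/4) = -7.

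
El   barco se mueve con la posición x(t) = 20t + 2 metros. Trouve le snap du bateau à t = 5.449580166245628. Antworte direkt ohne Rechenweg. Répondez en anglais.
The snap at t = 5.449580166245628 is s = 0.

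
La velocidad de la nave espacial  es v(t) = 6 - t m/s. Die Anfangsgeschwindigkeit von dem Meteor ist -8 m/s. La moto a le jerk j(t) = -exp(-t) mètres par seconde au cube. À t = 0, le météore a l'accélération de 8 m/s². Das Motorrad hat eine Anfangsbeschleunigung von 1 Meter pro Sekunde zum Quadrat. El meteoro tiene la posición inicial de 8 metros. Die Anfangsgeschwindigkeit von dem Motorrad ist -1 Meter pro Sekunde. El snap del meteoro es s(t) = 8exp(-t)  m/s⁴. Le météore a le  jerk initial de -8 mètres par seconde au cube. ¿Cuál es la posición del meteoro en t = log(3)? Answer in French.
En partant du snap s(t) = 8·exp(-t), nous prenons 4 intégrales. L'intégrale du snap est le jerk. En utilisant j(0) = -8, nous obtenons j(t) = -8·exp(-t). En intégrant le jerk et en utilisant la condition initiale a(0) = 8, nous obtenons a(t) = 8·exp(-t). L'intégrale de l'accélération est la vitesse. En utilisant v(0) = -8, nous obtenons v(t) = -8·exp(-t). La primitive de la vitesse est la position. En utilisant x(0) = 8, nous obtenons x(t) = 8·exp(-t). De l'équation de la position x(t) = 8·exp(-t), nous substituons t = log(3) pour obtenir x = 8/3.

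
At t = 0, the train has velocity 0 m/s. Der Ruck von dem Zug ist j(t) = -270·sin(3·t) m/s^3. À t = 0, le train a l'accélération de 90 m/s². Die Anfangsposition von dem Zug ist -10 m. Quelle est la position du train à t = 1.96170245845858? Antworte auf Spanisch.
Necesitamos integrar nuestra ecuación de la sacudida j(t) = -270·sin(3·t) 3 veces. Tomando ∫j(t)dt y aplicando a(0) = 90, encontramos a(t) = 90·cos(3·t). La integral de la aceleración es la velocidad. Usando v(0) = 0, obtenemos v(t) = 30·sin(3·t). La integral de la velocidad, con x(0) = -10, da la posición: x(t) = -10·cos(3·t). De la ecuación de la posición x(t) = -10·cos(3·t), sustituimos t = 1.96170245845858 para obtener x = -9.21807780794228.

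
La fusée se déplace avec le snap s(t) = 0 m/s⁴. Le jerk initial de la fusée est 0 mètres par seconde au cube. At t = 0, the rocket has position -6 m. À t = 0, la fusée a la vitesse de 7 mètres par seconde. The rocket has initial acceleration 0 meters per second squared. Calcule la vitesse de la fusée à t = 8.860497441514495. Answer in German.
Wir müssen die Stammfunktion unserer Gleichung für den Snap s(t) = 0 3-mal finden. Durch Integration von dem Snap und Verwendung der Anfangsbedingung j(0) = 0, erhalten wir j(t) = 0. Das Integral von dem Ruck, mit a(0) = 0, ergibt die Beschleunigung: a(t) = 0. Das Integral von der Beschleunigung ist die Geschwindigkeit. Mit v(0) = 7 erhalten wir v(t) = 7. Aus der Gleichung für die Geschwindigkeit v(t) = 7, setzen wir t = 8.860497441514495 ein und erhalten v = 7.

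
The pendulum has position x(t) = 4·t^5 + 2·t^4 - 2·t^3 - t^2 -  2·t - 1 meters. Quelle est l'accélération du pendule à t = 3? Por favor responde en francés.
Pour résoudre ceci, nous devons prendre 2 dérivées de notre équation de la position x(t) = 4·t^5 + 2·t^4 - 2·t^3 - t^2 - 2·t - 1. En dérivant la position, nous obtenons la vitesse: v(t) = 20·t^4 + 8·t^3 - 6·t^2 - 2·t - 2. En dérivant la vitesse, nous obtenons l'accélération: a(t) = 80·t^3 + 24·t^2 - 12·t - 2. De l'équation de l'accélération a(t) = 80·t^3 + 24·t^2 - 12·t - 2, nous substituons t = 3 pour obtenir a = 2338.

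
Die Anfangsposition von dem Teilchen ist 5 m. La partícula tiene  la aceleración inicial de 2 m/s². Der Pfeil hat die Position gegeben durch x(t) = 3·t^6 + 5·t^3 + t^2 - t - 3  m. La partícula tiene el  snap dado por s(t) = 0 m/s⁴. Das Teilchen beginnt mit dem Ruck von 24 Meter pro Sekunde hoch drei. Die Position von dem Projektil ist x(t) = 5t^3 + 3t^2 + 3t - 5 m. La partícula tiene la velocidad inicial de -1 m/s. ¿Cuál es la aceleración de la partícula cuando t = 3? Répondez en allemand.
Wir müssen unsere Gleichung für den Snap s(t) = 0 2-mal integrieren. Mit ∫s(t)dt und Anwendung von j(0) = 24, finden wir j(t) = 24. Mit ∫j(t)dt und Anwendung von a(0) = 2, finden wir a(t) = 24·t + 2. Aus der Gleichung für die Beschleunigung a(t) = 24·t + 2, setzen wir t = 3 ein und erhalten a = 74.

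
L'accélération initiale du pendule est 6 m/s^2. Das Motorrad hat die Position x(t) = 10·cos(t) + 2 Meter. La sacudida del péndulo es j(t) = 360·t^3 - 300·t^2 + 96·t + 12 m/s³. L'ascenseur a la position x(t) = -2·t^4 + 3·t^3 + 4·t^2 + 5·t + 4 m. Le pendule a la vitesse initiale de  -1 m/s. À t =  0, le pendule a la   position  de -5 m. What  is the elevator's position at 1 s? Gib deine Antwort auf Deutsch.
Wir haben die Position x(t) = -2·t^4 + 3·t^3 + 4·t^2 + 5·t + 4. Durch Einsetzen von t = 1: x(1) = 14.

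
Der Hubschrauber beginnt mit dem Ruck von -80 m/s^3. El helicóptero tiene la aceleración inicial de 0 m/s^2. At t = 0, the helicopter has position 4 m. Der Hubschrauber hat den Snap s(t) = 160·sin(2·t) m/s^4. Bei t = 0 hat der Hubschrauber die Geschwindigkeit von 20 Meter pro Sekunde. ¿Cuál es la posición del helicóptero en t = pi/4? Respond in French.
Nous devons intégrer notre équation du snap s(t) = 160·sin(2·t) 4 fois. La primitive du snap, avec j(0) = -80, donne le jerk: j(t) = -80·cos(2·t). La primitive du jerk, avec a(0) = 0, donne l'accélération: a(t) = -40·sin(2·t). La primitive de l'accélération, avec v(0) = 20, donne la vitesse: v(t) = 20·cos(2·t). En intégrant la vitesse et en utilisant la condition initiale x(0) = 4, nous obtenons x(t) = 10·sin(2·t) + 4. Nous avons la position x(t) = 10·sin(2·t) + 4. En substituant t = pi/4: x(pi/4) = 14.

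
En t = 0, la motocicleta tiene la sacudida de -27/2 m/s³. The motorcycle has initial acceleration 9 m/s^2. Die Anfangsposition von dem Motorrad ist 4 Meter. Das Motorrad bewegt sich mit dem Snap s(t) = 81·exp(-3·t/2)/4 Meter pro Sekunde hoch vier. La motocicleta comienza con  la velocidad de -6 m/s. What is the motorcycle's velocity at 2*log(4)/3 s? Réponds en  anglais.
Starting from snap s(t) = 81·exp(-3·t/2)/4, we take 3 integrals. The antiderivative of snap, with j(0) = -27/2, gives jerk: j(t) = -27·exp(-3·t/2)/2. Finding the antiderivative of j(t) and using a(0) = 9: a(t) = 9·exp(-3·t/2). The antiderivative of acceleration, with v(0) = -6, gives velocity: v(t) = -6·exp(-3·t/2). Using v(t) = -6·exp(-3·t/2) and substituting t = 2*log(4)/3, we find v = -3/2.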